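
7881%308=181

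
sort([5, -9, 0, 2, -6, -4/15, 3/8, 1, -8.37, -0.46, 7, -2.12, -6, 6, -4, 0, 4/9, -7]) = [-9, -8.37, -7, -6, -6, -4, -2.12, -0.46, -4/15, 0, 0, 3/8, 4/9, 1, 2, 5, 6, 7]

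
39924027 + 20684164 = 60608191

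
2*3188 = 6376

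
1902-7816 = -5914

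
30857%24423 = 6434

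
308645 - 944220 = -635575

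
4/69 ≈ 0.0580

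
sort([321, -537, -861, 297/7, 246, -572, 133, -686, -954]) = [-954, -861, -686, -572, -537, 297/7, 133, 246, 321]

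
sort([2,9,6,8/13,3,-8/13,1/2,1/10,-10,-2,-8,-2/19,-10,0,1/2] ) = [-10,-10,-8,-2,-8/13,-2/19,0,1/10,1/2,1/2,8/13,2,3,6,9] 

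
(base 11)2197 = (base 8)5511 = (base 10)2889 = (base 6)21213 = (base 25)4fe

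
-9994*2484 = -24825096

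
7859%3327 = 1205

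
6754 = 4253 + 2501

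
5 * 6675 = 33375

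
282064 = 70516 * 4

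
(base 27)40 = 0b1101100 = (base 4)1230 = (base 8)154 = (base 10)108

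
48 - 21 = 27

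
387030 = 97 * 3990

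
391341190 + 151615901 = 542957091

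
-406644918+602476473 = 195831555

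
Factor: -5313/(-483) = 11^1 = 11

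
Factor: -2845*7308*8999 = -1*2^2*3^2*5^1*7^1*29^1*569^1*8999^1 = -187100548740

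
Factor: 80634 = 2^1 * 3^1 * 89^1 * 151^1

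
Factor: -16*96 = -1*2^9*3^1 = -1536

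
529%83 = 31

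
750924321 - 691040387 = 59883934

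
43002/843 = 51 + 3/281 ≈ 51.01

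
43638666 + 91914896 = 135553562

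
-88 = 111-199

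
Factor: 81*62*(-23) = -1*2^1*3^4*23^1*31^1 = -115506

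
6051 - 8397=-2346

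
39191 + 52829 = 92020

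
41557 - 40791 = 766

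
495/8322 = 165/2774 ≈ 0.0595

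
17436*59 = 1028724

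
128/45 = 2 + 38/45 ≈ 2.84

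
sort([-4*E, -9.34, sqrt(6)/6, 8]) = [-4*E, -9.34, sqrt(6)/6, 8]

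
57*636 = 36252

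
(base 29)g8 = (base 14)25a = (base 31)f7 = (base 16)1d8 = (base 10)472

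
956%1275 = 956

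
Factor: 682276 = 2^2*7^2*59^2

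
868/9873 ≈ 0.0879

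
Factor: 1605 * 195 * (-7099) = -1 * 3^2 * 5^2 * 13^1 * 31^1 * 107^1 * 229^1 = -2221809525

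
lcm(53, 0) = 0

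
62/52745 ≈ 0.00118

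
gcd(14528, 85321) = 1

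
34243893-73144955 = -38901062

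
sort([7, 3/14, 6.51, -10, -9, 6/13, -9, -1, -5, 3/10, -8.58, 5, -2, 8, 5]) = [-10, -9, -9, -8.58, -5, -2, -1, 3/14, 3/10, 6/13, 5, 5, 6.51, 7, 8]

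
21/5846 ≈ 0.00359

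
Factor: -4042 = -1*2^1*43^1*47^1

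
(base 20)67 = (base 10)127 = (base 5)1002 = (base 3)11201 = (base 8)177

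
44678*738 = 32972364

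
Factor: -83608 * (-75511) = 2^3 * 7^1 * 1493^1 * 75511^1 = 6313323688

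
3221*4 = 12884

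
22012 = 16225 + 5787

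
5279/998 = 5 + 289/998 ≈ 5.29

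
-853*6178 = -5269834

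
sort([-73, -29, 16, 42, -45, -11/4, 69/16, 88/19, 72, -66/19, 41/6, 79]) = [-73, -45, -29, -66/19, -11/4, 69/16, 88/19, 41/6, 16, 42, 72, 79]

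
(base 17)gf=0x11f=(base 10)287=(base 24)bn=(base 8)437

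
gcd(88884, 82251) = 9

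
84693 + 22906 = 107599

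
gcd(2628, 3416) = 4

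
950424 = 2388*398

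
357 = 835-478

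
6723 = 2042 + 4681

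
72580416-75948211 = -3367795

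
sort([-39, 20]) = [-39, 20]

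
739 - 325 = 414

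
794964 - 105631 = 689333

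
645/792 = 215/264 ≈ 0.814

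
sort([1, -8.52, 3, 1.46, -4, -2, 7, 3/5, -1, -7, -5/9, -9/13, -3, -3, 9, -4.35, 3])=[-8.52, -7, -4.35, -4, -3, -3, -2, -1, -9/13, -5/9, 3/5, 1, 1.46, 3, 3, 7, 9]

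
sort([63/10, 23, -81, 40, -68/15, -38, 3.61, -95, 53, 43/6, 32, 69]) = [-95, -81, -38, -68/15, 3.61, 63/10, 43/6, 23, 32, 40, 53, 69]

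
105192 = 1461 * 72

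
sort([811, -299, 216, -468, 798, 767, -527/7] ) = [-468, -299, -527/7, 216, 767, 798, 811] 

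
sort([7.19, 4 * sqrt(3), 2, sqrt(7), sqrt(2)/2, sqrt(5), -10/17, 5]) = [-10/17, sqrt(2)/2, 2, sqrt(5), sqrt(7), 5, 4 * sqrt(3), 7.19]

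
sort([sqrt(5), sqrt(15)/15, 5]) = [sqrt(15)/15, sqrt(5), 5]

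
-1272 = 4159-5431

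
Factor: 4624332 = 2^2*3^1*31^2*401^1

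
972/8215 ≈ 0.118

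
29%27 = 2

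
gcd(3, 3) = 3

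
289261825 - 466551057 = -177289232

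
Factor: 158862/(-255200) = -1 * 2^(-4) * 3^1 * 5^(-2) * 83^1 = -249/400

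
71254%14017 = 1169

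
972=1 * 972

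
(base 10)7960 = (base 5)223320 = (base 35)6hf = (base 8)17430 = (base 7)32131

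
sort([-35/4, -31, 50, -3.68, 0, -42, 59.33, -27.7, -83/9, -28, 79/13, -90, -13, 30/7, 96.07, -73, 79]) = [-90, -73, -42, -31, -28, -27.7, -13, -83/9, -35/4, -3.68, 0, 30/7, 79/13, 50, 59.33, 79, 96.07]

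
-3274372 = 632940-3907312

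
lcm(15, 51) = 255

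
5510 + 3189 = 8699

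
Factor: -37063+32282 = -1*7^1*683^1 = -4781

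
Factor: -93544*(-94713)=2^3*3^1*11^1*131^1*241^1*1063^1=8859832872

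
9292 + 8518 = 17810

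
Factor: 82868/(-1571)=-1 * 2^2 * 1571^(-1) * 20717^1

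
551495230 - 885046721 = -333551491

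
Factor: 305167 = 17^1*29^1*619^1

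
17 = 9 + 8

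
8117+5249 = 13366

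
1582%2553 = 1582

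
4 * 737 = 2948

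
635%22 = 19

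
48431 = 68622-20191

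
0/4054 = 0 = 0.00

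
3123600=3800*822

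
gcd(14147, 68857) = 1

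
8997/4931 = 1+4066/4931 ≈ 1.82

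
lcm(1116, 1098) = 68076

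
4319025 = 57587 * 75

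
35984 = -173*(-208)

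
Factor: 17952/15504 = 2^1 * 11^1 * 19^(-1) = 22/19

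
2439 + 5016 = 7455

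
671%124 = 51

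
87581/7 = 12511+4/7≈12511.57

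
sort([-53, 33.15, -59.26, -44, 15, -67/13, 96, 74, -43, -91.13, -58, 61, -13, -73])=[-91.13, -73, -59.26, -58, -53, -44, -43, -13, -67/13, 15, 33.15, 61, 74, 96]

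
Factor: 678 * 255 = 2^1 * 3^2 * 5^1 * 17^1 * 113^1 = 172890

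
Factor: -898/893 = -1*2^1*19^(-1)*47^(-1)*449^1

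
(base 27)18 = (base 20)1f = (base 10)35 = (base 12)2b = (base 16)23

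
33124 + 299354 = 332478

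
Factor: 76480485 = 3^1*5^1*1699^1*3001^1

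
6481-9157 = -2676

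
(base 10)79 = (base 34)2b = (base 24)37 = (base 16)4f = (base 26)31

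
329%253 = 76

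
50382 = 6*8397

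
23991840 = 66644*360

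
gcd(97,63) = 1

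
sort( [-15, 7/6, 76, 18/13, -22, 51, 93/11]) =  [-22, -15, 7/6, 18/13, 93/11, 51, 76]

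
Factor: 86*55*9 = 2^1*3^2*5^1*11^1*43^1 = 42570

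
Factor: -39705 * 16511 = -1 * 3^1 * 5^1 * 11^1 * 19^1 * 79^1 * 2647^1 = -655569255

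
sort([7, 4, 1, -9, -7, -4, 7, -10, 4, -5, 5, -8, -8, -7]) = [-10, -9, -8, -8, -7, -7, -5, -4, 1, 4, 4, 5, 7, 7]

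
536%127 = 28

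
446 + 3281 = 3727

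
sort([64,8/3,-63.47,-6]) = [-63.47,-6,8/3,64]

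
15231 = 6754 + 8477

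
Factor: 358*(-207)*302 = -1*2^2*3^2*23^1*151^1*179^1 = -22380012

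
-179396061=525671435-705067496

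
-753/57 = -13 - 4/19 ≈ -13.21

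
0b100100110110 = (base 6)14530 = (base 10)2358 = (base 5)33413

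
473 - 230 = 243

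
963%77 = 39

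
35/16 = 2 + 3/16 ≈ 2.19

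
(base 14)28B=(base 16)203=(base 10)515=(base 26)JL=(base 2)1000000011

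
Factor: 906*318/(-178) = -1*2^1*3^2*53^1*89^(-1)*151^1 = -144054/89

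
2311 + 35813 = 38124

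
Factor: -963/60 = -1*2^(-2)*3^1*5^(-1)*107^1 = -321/20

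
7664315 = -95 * (-80677)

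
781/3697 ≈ 0.211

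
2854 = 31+2823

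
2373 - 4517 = -2144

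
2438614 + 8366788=10805402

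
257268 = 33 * 7796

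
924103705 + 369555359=1293659064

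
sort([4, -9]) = [-9, 4]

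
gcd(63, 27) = 9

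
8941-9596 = -655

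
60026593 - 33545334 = 26481259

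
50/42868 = 25/21434≈0.00117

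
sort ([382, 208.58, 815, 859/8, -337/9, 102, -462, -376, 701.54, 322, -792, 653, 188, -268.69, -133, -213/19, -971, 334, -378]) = [-971, -792, -462, -378, -376, -268.69, -133, -337/9, -213/19, 102, 859/8, 188, 208.58, 322, 334, 382, 653, 701.54, 815]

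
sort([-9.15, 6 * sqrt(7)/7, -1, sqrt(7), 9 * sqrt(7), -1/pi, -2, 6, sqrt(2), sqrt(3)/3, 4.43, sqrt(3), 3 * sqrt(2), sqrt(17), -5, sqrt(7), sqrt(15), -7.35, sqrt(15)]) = [-9.15, -7.35, -5, -2, -1, -1/pi, sqrt(3)/3, sqrt(2), sqrt(3), 6 * sqrt(7)/7, sqrt(7), sqrt(7), sqrt(15), sqrt(15), sqrt(17), 3 * sqrt(2), 4.43, 6, 9 * sqrt(7)]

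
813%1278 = 813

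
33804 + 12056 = 45860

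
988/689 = 76/53 ≈ 1.43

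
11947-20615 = -8668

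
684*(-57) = -38988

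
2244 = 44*51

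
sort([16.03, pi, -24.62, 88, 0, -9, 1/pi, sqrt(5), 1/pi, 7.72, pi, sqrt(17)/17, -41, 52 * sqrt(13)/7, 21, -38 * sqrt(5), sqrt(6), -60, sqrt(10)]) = [-38 * sqrt(5), -60, -41, -24.62, -9, 0, sqrt(17)/17, 1/pi, 1/pi, sqrt(5), sqrt(6), pi, pi, sqrt(10), 7.72, 16.03, 21, 52 * sqrt(13)/7, 88]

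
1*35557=35557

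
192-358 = -166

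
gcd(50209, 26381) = 851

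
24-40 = -16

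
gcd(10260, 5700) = 1140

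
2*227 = 454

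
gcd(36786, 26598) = 6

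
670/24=335/12 ≈ 27.92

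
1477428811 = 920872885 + 556555926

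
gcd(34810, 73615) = 5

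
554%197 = 160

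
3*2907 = 8721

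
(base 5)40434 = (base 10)2619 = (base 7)10431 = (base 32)2hr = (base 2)101000111011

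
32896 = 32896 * 1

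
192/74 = 96/37 ≈ 2.59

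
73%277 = 73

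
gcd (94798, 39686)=2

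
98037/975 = 32679/325 ≈ 100.55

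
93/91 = 1 + 2/91 ≈ 1.02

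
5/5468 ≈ 0.000914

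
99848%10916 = 1604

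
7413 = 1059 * 7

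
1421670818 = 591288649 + 830382169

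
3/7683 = 1/2561 ≈ 0.000390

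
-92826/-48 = 15471/8 ≈ 1933.88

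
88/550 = 4/25 = 0.16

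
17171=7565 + 9606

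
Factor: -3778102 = -1*2^1*1889051^1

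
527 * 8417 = 4435759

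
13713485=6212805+7500680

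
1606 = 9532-7926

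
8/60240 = 1/7530 ≈ 0.000133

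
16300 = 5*3260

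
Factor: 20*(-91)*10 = -1*2^3*5^2*7^1*13^1 = -18200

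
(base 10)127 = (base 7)241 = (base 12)a7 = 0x7f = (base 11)106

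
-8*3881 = -31048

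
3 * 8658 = 25974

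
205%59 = 28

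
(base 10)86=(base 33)2k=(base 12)72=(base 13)68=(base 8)126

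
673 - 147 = 526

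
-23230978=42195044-65426022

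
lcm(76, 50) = 1900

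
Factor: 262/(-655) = -1*2^1*5^(-1) = -2/5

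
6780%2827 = 1126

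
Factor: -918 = -1*2^1*3^3*17^1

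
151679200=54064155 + 97615045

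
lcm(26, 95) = 2470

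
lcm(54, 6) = 54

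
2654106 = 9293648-6639542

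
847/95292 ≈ 0.00889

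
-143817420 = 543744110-687561530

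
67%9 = 4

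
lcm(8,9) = 72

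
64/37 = 1 + 27/37 ≈ 1.73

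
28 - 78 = -50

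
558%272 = 14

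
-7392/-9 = 821 + 1/3 ≈ 821.33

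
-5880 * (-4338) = 25507440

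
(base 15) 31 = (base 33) 1d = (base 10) 46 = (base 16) 2e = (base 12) 3a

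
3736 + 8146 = 11882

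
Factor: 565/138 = 2^(-1)*3^(-1)*5^1*23^(-1)*113^1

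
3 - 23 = -20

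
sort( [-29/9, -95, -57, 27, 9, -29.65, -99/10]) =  [-95, -57, -29.65, -99/10, -29/9, 9, 27]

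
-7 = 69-76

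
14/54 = 7/27 ≈ 0.259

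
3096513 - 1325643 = 1770870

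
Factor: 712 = 2^3 * 89^1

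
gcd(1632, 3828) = 12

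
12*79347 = 952164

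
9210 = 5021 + 4189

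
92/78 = 46/39 ≈ 1.18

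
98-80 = 18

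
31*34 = 1054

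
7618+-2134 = 5484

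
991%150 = 91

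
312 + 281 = 593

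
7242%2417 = 2408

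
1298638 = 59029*22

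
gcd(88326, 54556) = 2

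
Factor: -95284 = -1 * 2^2 * 7^1 * 41^1 * 83^1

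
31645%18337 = 13308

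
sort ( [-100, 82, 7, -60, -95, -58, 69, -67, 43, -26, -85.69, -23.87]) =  [-100, -95, -85.69, -67, -60, -58, -26, -23.87, 7, 43, 69, 82]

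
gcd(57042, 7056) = 18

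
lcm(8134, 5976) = 292824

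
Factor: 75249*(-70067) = -1*3^4*929^1*70067^1 = -5272471683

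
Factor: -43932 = -1*2^2*3^1*7^1*523^1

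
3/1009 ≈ 0.00297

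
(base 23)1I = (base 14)2D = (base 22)1J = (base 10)41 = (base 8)51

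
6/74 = 3/37 ≈ 0.0811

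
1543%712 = 119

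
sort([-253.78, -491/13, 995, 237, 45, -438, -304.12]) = [-438, -304.12, -253.78, -491/13, 45, 237, 995]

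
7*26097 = 182679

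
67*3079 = 206293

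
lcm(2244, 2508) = 42636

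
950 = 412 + 538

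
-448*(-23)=10304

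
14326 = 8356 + 5970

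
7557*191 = 1443387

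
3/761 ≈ 0.00394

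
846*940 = 795240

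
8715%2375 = 1590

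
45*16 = 720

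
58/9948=29/4974 ≈ 0.00583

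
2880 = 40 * 72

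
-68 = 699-767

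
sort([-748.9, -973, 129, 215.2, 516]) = [-973, -748.9, 129, 215.2, 516]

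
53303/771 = 69 + 104/771 ≈ 69.13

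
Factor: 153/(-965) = -1 * 3^2 * 5^(-1) * 17^1 * 193^(-1)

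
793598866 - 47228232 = 746370634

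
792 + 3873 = 4665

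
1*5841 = 5841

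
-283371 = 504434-787805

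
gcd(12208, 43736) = 56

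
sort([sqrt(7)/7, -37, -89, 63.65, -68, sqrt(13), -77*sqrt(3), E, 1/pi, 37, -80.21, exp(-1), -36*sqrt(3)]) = [-77*sqrt(3), -89, -80.21, -68, -36*sqrt(3), -37, 1/pi, exp(-1), sqrt(7)/7, E, sqrt(13), 37, 63.65]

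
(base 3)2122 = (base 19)3e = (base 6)155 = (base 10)71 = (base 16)47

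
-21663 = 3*(-7221)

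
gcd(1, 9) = 1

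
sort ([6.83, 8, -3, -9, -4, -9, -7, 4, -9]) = [-9, -9, -9, -7, -4, -3, 4, 6.83, 8]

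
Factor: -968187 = -1*3^1*11^1*29339^1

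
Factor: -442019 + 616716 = 97^1 * 1801^1 = 174697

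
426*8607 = 3666582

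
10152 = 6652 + 3500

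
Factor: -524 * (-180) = 2^4 * 3^2 * 5^1 * 131^1 = 94320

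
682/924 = 31/42 ≈ 0.738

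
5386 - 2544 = 2842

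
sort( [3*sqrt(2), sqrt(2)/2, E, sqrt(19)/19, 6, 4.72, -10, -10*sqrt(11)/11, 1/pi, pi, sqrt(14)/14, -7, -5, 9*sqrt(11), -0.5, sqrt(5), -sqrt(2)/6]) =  [-10, -7, -5, -10*sqrt(11)/11, -0.5, -sqrt(2)/6, sqrt(19)/19, sqrt(14)/14, 1/pi, sqrt(2)/2, sqrt(5), E, pi, 3*sqrt(2), 4.72, 6, 9*sqrt(11)]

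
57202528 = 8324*6872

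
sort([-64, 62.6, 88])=[-64, 62.6, 88]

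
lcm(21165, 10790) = 550290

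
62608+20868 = 83476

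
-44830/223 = -201 - 7/223 ≈ -201.03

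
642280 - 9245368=-8603088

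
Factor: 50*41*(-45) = -1*2^1*3^2*5^3*41^1 = -92250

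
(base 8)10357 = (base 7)15432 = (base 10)4335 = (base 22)8l1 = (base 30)4of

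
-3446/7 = -492 - 2/7 ≈ -492.29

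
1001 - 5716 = -4715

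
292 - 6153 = -5861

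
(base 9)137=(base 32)3j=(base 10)115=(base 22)55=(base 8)163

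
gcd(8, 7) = 1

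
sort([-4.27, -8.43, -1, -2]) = [-8.43, -4.27, -2, -1]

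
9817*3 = 29451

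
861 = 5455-4594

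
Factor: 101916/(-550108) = -1 * 3^2 * 13^(-1) * 19^1 * 71^(-1) = -171/923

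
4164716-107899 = 4056817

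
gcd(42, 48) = 6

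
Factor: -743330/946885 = -1*2^1*7^2*37^1*41^1*189377^ (-1) = -148666/189377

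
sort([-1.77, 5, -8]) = [-8, -1.77, 5]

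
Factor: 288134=2^1*7^1*11^1*1871^1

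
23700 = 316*75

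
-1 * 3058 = -3058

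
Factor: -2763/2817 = -1 * 307^1 * 313^ (-1) = -307/313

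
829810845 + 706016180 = 1535827025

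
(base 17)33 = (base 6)130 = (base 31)1n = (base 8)66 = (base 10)54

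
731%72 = 11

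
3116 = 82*38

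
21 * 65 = 1365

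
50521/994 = 50+821/994 ≈ 50.83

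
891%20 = 11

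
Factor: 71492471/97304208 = 2^(-4)*3^(-1)*101^(-1)*20071^(-1)*71492471^1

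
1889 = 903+986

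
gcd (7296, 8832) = 384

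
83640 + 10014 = 93654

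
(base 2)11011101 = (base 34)6h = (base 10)221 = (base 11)191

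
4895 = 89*55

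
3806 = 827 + 2979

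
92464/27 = 3424+16/27 ≈ 3424.59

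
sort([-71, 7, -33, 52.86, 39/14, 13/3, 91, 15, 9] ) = [-71, -33, 39/14, 13/3, 7, 9, 15, 52.86, 91] 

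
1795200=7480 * 240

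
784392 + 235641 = 1020033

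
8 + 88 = 96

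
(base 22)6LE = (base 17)BBE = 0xD34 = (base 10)3380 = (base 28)48K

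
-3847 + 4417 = 570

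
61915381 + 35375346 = 97290727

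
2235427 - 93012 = 2142415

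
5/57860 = 1/11572≈0.0000864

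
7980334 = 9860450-1880116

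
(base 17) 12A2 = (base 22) BF9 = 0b1011000011111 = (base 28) 767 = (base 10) 5663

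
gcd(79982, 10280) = 2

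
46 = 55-9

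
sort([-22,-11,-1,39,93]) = [-22,-11,-1,39,93]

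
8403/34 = 247 + 5/34 ≈ 247.15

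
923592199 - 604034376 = 319557823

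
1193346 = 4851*246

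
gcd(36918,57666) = 42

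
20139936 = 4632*4348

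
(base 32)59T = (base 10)5437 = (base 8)12475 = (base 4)1110331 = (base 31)5KC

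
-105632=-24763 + -80869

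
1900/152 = 12 + 1/2 = 12.50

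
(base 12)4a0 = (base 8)1270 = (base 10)696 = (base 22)19e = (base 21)1c3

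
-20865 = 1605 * (-13) 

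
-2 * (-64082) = 128164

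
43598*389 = 16959622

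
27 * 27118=732186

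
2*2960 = 5920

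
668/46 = 14 + 12/23 ≈ 14.52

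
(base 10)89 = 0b1011001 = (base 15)5e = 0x59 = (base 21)45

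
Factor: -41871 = -1*3^1*17^1*821^1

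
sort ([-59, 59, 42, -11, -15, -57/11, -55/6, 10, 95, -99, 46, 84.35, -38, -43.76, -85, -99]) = [-99, -99, -85, -59, -43.76, -38, -15, -11, -55/6, -57/11, 10, 42, 46, 59, 84.35, 95]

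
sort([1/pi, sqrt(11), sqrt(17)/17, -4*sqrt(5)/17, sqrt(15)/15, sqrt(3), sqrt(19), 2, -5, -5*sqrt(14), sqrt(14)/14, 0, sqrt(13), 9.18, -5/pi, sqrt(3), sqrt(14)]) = [-5*sqrt(14), -5, -5/pi, -4*sqrt(5)/17, 0, sqrt(17)/17, sqrt(15)/15, sqrt(14)/14, 1/pi, sqrt(3), sqrt(3), 2, sqrt(11), sqrt(13), sqrt(14), sqrt(19), 9.18]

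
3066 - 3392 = -326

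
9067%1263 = 226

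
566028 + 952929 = 1518957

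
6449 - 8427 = -1978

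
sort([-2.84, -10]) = [-10, -2.84]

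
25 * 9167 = 229175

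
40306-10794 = 29512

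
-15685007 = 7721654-23406661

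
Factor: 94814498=2^1 * 37^1 * 157^1 * 8161^1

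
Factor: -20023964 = -1 * 2^2 * 5005991^1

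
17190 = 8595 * 2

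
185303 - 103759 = 81544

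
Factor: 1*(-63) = -1*3^2*7^1 = -63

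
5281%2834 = 2447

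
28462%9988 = 8486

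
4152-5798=-1646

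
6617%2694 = 1229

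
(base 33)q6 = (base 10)864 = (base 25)19e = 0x360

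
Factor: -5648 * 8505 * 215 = -1 * 2^4 * 3^5 * 5^2 * 7^1 * 43^1 * 353^1 = -10327791600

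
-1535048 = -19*80792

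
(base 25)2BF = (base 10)1540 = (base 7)4330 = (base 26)276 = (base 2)11000000100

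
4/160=1/40=0.025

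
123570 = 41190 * 3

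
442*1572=694824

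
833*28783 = 23976239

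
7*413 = 2891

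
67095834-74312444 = -7216610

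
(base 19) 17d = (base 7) 1323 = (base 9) 623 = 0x1fb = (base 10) 507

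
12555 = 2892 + 9663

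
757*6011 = 4550327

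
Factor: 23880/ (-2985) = -1 * 2^3 = -8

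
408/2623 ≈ 0.156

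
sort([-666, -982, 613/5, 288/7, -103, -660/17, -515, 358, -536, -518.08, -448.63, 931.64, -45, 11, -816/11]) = [-982, -666, -536, -518.08, -515, -448.63, -103, -816/11, -45, -660/17, 11, 288/7, 613/5, 358, 931.64]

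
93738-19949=73789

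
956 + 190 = 1146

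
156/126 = 1 + 5/21 ≈ 1.24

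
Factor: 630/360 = 2^(-2) * 7^1 = 7/4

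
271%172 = 99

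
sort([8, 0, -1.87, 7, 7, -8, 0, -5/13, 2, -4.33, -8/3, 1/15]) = [-8, -4.33, -8/3, -1.87, -5/13, 0, 0, 1/15, 2, 7, 7, 8]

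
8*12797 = 102376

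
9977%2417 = 309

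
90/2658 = 15/443 ≈ 0.0339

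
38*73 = 2774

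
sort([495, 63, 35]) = [35, 63, 495]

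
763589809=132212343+631377466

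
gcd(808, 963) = 1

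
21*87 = 1827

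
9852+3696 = 13548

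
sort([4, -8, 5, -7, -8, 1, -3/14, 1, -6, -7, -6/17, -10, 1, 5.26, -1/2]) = [-10, -8, -8, -7, -7, -6, -1/2, -6/17, -3/14, 1, 1, 1, 4, 5, 5.26]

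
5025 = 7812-2787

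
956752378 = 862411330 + 94341048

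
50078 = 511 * 98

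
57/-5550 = -19/1850 ≈ -0.0103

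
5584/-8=-698=-698.00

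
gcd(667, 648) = 1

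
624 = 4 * 156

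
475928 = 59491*8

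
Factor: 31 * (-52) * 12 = -1 * 2^4 * 3^1 * 13^1 * 31^1 = -19344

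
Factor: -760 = -1*2^3*5^1*19^1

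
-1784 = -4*446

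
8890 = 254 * 35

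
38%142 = 38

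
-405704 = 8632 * (-47)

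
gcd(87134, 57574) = 2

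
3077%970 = 167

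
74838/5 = 14967 + 3/5 = 14967.60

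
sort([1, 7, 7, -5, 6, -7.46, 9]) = [-7.46, -5, 1, 6, 7, 7, 9]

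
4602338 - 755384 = 3846954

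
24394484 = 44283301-19888817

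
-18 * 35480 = -638640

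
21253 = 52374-31121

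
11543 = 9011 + 2532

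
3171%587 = 236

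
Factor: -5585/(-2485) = 7^(-1)*71^(-1)*1117^1 = 1117/497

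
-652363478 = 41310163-693673641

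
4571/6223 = 653/889 ≈ 0.735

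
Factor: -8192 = -1*2^13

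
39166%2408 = 638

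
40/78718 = 20/39359 ≈ 0.000508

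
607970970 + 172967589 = 780938559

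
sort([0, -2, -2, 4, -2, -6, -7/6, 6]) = [-6, -2, -2, -2, -7/6, 0, 4, 6]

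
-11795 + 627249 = 615454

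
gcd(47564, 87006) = 2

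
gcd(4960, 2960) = 80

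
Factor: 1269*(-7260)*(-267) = 2^2*3^5*5^1*11^2*47^1*89^1 = 2459854980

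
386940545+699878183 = 1086818728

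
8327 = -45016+53343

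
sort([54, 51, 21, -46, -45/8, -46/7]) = [-46, -46/7, -45/8, 21, 51, 54]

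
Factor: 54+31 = 5^1 * 17^1 = 85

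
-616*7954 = -4899664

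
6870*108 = 741960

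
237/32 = 7 + 13/32 ≈ 7.41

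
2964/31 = 95+19/31 ≈ 95.61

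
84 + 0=84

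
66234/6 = 11039 = 11039.00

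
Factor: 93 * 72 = 2^3 * 3^3 * 31^1 = 6696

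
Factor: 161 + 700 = 3^1*7^1*41^1 = 861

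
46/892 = 23/446 ≈ 0.0516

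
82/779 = 2/19 ≈ 0.105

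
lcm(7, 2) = 14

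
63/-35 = -9/5 = -1.80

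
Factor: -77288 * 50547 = -1 * 2^3 * 3^1 * 7^1 * 29^1 * 83^1 * 9661^1 = -3906676536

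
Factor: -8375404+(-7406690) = -1 * 2^1 * 3^3 * 23^1 * 97^1 * 131^1 = -15782094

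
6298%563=105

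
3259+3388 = 6647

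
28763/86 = 334 + 39/86 ≈ 334.45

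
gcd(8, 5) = 1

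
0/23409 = 0 = 0.00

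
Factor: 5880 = 2^3*3^1*5^1*7^2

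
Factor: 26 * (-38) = -1 * 2^2 * 13^1 * 19^1 = -988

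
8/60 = 2/15 ≈ 0.133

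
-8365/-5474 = 1+413/782 ≈ 1.53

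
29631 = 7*4233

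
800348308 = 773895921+26452387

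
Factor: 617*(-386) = -1*2^1*193^1*617^1 = -238162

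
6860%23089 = 6860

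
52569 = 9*5841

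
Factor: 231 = 3^1*7^1*11^1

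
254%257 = 254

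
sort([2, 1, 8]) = [1, 2, 8]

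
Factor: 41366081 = 41366081^1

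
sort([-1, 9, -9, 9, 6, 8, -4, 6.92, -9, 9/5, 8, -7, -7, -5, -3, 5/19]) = [-9, -9, -7, -7, -5, -4, -3, -1, 5/19, 9/5, 6, 6.92, 8, 8, 9, 9]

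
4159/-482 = -8-303/482≈-8.63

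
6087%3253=2834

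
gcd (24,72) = 24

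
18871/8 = 2358 + 7/8 ≈ 2358.88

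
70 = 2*35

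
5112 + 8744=13856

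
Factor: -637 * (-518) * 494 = 2^2 * 7^3 * 13^2 * 19^1 * 37^1 = 163003204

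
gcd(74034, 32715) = 9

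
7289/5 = 1457+4/5 = 1457.80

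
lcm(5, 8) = 40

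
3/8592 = 1/2864 ≈ 0.000349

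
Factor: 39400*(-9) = -1*2^3*3^2*5^2*197^1 = -354600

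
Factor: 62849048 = 2^3*179^1*43889^1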